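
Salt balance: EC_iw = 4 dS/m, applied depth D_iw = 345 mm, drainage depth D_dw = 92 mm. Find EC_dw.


EC_dw = EC_iw * D_iw / D_dw
EC_dw = 4 * 345 / 92
EC_dw = 1380 / 92

15.0000 dS/m


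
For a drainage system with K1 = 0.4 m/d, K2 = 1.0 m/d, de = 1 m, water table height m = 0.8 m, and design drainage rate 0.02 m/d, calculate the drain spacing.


S^2 = 8*K2*de*m/q + 4*K1*m^2/q
S^2 = 8*1.0*1*0.8/0.02 + 4*0.4*0.8^2/0.02
S = sqrt(371.2000)

19.2666 m


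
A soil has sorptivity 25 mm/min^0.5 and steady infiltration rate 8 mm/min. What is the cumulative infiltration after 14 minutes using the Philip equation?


F = S*sqrt(t) + A*t
F = 25*sqrt(14) + 8*14
F = 25*3.741657 + 112

205.5414 mm


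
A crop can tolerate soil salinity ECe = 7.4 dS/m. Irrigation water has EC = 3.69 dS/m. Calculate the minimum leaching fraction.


LR = ECiw / (5*ECe - ECiw)
LR = 3.69 / (5*7.4 - 3.69)
LR = 3.69 / 33.3100

0.1108


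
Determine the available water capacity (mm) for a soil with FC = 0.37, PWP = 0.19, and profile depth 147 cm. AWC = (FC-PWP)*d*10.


AWC = (FC - PWP) * d * 10
AWC = (0.37 - 0.19) * 147 * 10
AWC = 0.1800 * 147 * 10

264.6000 mm


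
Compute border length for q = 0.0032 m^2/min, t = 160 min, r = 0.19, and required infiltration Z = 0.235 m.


L = q*t/((1+r)*Z)
L = 0.0032*160/((1+0.19)*0.235)
L = 0.512/0.27965

1.8309 m


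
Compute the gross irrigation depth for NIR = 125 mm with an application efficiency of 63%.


Ea = 63% = 0.63
GID = NIR / Ea = 125 / 0.63 = 198.4127 mm

198.4127 mm


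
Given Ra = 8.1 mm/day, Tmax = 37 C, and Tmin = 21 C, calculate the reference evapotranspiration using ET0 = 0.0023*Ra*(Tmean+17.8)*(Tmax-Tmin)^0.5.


Tmean = (Tmax + Tmin)/2 = (37 + 21)/2 = 29.0
ET0 = 0.0023 * 8.1 * (29.0 + 17.8) * sqrt(37 - 21)
ET0 = 0.0023 * 8.1 * 46.8 * 4.000000

3.4875 mm/day


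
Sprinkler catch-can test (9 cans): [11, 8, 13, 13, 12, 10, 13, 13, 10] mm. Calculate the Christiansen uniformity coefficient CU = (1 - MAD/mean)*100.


mean = 11.444444 mm
MAD = 1.506173 mm
CU = (1 - 1.506173/11.444444)*100

86.8393 %


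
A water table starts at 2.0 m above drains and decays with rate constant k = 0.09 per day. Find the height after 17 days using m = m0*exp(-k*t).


m = m0 * exp(-k*t)
m = 2.0 * exp(-0.09 * 17)
m = 2.0 * exp(-1.5300)

0.4331 m


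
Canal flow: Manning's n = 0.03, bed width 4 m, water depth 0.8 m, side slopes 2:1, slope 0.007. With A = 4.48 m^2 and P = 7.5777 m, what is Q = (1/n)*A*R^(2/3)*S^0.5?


R = A/P = 4.48/7.5777 = 0.591208
Q = (1/0.03) * 4.48 * 0.591208^(2/3) * 0.007^0.5

8.8010 m^3/s


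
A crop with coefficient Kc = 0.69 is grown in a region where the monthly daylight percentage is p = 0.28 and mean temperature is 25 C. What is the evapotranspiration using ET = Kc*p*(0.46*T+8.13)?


ET = Kc * p * (0.46*T + 8.13)
ET = 0.69 * 0.28 * (0.46*25 + 8.13)
ET = 0.69 * 0.28 * 19.6300

3.7925 mm/day


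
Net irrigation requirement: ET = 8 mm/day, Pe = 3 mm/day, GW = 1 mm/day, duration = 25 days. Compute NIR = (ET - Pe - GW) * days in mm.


Daily deficit = ET - Pe - GW = 8 - 3 - 1 = 4 mm/day
NIR = 4 * 25 = 100 mm

100.0000 mm


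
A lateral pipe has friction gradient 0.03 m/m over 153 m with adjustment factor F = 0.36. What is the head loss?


hf = J * L * F = 0.03 * 153 * 0.36 = 1.6524 m

1.6524 m


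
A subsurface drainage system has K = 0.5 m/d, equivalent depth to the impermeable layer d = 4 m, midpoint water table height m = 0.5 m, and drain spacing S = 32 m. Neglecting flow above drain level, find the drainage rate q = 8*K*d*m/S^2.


q = 8*K*d*m/S^2
q = 8*0.5*4*0.5/32^2
q = 8.0000 / 1024

0.0078 m/d


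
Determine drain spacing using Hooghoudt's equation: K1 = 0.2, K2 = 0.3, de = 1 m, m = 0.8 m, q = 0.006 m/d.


S^2 = 8*K2*de*m/q + 4*K1*m^2/q
S^2 = 8*0.3*1*0.8/0.006 + 4*0.2*0.8^2/0.006
S = sqrt(405.3333)

20.1329 m


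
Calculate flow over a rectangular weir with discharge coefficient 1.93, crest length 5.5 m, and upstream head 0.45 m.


Q = C * L * H^(3/2) = 1.93 * 5.5 * 0.45^1.5 = 1.93 * 5.5 * 0.301869

3.2043 m^3/s


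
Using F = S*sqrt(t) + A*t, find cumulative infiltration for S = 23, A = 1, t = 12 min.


F = S*sqrt(t) + A*t
F = 23*sqrt(12) + 1*12
F = 23*3.464102 + 12

91.6743 mm


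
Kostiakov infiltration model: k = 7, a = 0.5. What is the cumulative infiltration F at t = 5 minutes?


F = k * t^a = 7 * 5^0.5
F = 7 * 2.236068

15.6525 mm


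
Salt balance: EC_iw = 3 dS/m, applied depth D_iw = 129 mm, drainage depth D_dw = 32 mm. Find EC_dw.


EC_dw = EC_iw * D_iw / D_dw
EC_dw = 3 * 129 / 32
EC_dw = 387 / 32

12.0938 dS/m


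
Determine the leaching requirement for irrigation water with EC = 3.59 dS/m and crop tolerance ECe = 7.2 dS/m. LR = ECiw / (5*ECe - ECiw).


LR = ECiw / (5*ECe - ECiw)
LR = 3.59 / (5*7.2 - 3.59)
LR = 3.59 / 32.4100

0.1108


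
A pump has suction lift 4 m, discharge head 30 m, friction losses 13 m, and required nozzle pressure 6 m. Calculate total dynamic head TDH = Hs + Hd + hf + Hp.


TDH = Hs + Hd + hf + Hp = 4 + 30 + 13 + 6 = 53

53 m


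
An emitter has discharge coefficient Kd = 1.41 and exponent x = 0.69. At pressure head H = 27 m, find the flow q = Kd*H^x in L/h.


q = Kd * H^x = 1.41 * 27^0.69 = 1.41 * 9.719434

13.7044 L/h


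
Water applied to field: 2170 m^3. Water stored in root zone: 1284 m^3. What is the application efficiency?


Ea = V_root / V_field * 100 = 1284 / 2170 * 100 = 59.1705%

59.1705 %


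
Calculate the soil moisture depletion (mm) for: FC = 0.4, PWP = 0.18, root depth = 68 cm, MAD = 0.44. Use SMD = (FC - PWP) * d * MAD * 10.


SMD = (FC - PWP) * d * MAD * 10
SMD = (0.4 - 0.18) * 68 * 0.44 * 10
SMD = 0.2200 * 68 * 0.44 * 10

65.8240 mm


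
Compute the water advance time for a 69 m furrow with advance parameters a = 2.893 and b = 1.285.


t = (L/a)^(1/b)
t = (69/2.893)^(1/1.285)
t = 23.850674^(1/1.285)

11.8028 min


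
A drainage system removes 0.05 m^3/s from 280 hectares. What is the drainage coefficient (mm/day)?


DC = Q * 86400 / (A * 10000) * 1000
DC = 0.05 * 86400 / (280 * 10000) * 1000
DC = 4320000.0000 / 2800000

1.5429 mm/day


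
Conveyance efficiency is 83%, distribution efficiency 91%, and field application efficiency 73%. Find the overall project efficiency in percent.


Ec = 0.83, Eb = 0.91, Ea = 0.73
E = 0.83 * 0.91 * 0.73 * 100 = 55.1369%

55.1369 %


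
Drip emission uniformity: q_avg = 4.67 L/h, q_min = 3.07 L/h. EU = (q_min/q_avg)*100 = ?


EU = (q_min/q_avg)*100 = (3.07/4.67)*100 = 65.7388%

65.7388 %


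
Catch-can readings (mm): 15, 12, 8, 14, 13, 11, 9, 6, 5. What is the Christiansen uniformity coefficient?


mean = 10.333333 mm
MAD = 2.962963 mm
CU = (1 - 2.962963/10.333333)*100

71.3262 %


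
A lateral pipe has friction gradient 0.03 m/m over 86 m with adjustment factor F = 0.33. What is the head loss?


hf = J * L * F = 0.03 * 86 * 0.33 = 0.8514 m

0.8514 m


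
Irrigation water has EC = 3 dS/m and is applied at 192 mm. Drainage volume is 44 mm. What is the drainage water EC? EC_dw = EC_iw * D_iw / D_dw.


EC_dw = EC_iw * D_iw / D_dw
EC_dw = 3 * 192 / 44
EC_dw = 576 / 44

13.0909 dS/m


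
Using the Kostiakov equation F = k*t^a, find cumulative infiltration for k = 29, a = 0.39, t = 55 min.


F = k * t^a = 29 * 55^0.39
F = 29 * 4.772451

138.4011 mm


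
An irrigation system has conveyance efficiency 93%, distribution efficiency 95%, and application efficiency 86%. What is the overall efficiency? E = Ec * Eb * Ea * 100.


Ec = 0.93, Eb = 0.95, Ea = 0.86
E = 0.93 * 0.95 * 0.86 * 100 = 75.9810%

75.9810 %


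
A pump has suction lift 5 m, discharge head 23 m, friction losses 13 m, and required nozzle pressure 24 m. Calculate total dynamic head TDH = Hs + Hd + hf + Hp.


TDH = Hs + Hd + hf + Hp = 5 + 23 + 13 + 24 = 65

65 m


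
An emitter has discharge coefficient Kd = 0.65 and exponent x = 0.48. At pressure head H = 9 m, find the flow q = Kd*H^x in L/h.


q = Kd * H^x = 0.65 * 9^0.48 = 0.65 * 2.871021

1.8662 L/h


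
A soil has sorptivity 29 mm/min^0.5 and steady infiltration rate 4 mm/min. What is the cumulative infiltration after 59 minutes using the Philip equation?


F = S*sqrt(t) + A*t
F = 29*sqrt(59) + 4*59
F = 29*7.681146 + 236

458.7532 mm


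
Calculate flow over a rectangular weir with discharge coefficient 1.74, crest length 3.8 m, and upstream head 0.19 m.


Q = C * L * H^(3/2) = 1.74 * 3.8 * 0.19^1.5 = 1.74 * 3.8 * 0.082819

0.5476 m^3/s


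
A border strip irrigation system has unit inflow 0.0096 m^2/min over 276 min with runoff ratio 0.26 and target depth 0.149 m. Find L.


L = q*t/((1+r)*Z)
L = 0.0096*276/((1+0.26)*0.149)
L = 2.6496/0.18774

14.1131 m


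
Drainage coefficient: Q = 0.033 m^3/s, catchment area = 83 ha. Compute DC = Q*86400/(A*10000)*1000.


DC = Q * 86400 / (A * 10000) * 1000
DC = 0.033 * 86400 / (83 * 10000) * 1000
DC = 2851200.0000 / 830000

3.4352 mm/day


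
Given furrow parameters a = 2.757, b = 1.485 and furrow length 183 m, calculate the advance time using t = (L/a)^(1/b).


t = (L/a)^(1/b)
t = (183/2.757)^(1/1.485)
t = 66.376496^(1/1.485)

16.8634 min


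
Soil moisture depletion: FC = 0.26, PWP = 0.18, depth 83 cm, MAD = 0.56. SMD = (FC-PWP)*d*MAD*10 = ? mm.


SMD = (FC - PWP) * d * MAD * 10
SMD = (0.26 - 0.18) * 83 * 0.56 * 10
SMD = 0.0800 * 83 * 0.56 * 10

37.1840 mm


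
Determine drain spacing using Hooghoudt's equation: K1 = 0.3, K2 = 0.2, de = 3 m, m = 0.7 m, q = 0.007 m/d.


S^2 = 8*K2*de*m/q + 4*K1*m^2/q
S^2 = 8*0.2*3*0.7/0.007 + 4*0.3*0.7^2/0.007
S = sqrt(564.0000)

23.7487 m


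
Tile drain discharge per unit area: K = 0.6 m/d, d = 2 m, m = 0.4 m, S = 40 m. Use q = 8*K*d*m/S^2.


q = 8*K*d*m/S^2
q = 8*0.6*2*0.4/40^2
q = 3.8400 / 1600

0.0024 m/d


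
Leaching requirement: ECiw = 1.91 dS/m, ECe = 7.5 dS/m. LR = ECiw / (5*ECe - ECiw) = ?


LR = ECiw / (5*ECe - ECiw)
LR = 1.91 / (5*7.5 - 1.91)
LR = 1.91 / 35.5900

0.0537


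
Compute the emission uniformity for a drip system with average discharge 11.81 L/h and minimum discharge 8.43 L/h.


EU = (q_min/q_avg)*100 = (8.43/11.81)*100 = 71.3802%

71.3802 %


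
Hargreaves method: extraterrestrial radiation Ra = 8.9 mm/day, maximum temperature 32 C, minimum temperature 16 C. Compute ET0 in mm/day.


Tmean = (Tmax + Tmin)/2 = (32 + 16)/2 = 24.0
ET0 = 0.0023 * 8.9 * (24.0 + 17.8) * sqrt(32 - 16)
ET0 = 0.0023 * 8.9 * 41.8 * 4.000000

3.4226 mm/day


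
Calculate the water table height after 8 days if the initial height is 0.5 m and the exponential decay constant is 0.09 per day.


m = m0 * exp(-k*t)
m = 0.5 * exp(-0.09 * 8)
m = 0.5 * exp(-0.7200)

0.2434 m


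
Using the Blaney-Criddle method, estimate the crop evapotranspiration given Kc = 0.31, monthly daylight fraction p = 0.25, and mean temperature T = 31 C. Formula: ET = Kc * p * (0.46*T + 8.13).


ET = Kc * p * (0.46*T + 8.13)
ET = 0.31 * 0.25 * (0.46*31 + 8.13)
ET = 0.31 * 0.25 * 22.3900

1.7352 mm/day


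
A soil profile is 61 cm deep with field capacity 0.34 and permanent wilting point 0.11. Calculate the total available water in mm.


AWC = (FC - PWP) * d * 10
AWC = (0.34 - 0.11) * 61 * 10
AWC = 0.2300 * 61 * 10

140.3000 mm


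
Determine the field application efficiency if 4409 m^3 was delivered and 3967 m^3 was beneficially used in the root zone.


Ea = V_root / V_field * 100 = 3967 / 4409 * 100 = 89.9751%

89.9751 %


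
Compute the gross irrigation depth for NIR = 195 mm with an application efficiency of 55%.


Ea = 55% = 0.55
GID = NIR / Ea = 195 / 0.55 = 354.5455 mm

354.5455 mm


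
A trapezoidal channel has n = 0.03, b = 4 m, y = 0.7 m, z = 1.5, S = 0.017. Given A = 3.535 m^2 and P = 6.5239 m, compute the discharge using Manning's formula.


R = A/P = 3.535/6.5239 = 0.541854
Q = (1/0.03) * 3.535 * 0.541854^(2/3) * 0.017^0.5

10.2113 m^3/s


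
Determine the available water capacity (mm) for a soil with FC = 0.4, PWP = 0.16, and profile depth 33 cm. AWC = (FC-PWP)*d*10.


AWC = (FC - PWP) * d * 10
AWC = (0.4 - 0.16) * 33 * 10
AWC = 0.2400 * 33 * 10

79.2000 mm


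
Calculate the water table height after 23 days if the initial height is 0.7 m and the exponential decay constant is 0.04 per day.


m = m0 * exp(-k*t)
m = 0.7 * exp(-0.04 * 23)
m = 0.7 * exp(-0.9200)

0.2790 m


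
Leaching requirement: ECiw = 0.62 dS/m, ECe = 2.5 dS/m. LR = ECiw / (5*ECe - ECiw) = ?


LR = ECiw / (5*ECe - ECiw)
LR = 0.62 / (5*2.5 - 0.62)
LR = 0.62 / 11.8800

0.0522


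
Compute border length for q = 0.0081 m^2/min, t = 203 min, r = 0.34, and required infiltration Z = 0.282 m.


L = q*t/((1+r)*Z)
L = 0.0081*203/((1+0.34)*0.282)
L = 1.6443/0.37788

4.3514 m


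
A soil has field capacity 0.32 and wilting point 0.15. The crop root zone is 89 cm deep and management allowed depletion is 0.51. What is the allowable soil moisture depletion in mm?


SMD = (FC - PWP) * d * MAD * 10
SMD = (0.32 - 0.15) * 89 * 0.51 * 10
SMD = 0.1700 * 89 * 0.51 * 10

77.1630 mm


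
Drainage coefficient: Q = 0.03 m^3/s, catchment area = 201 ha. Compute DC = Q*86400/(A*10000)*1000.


DC = Q * 86400 / (A * 10000) * 1000
DC = 0.03 * 86400 / (201 * 10000) * 1000
DC = 2592000.0000 / 2010000

1.2896 mm/day


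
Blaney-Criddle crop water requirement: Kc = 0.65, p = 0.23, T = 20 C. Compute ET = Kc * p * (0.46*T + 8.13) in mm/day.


ET = Kc * p * (0.46*T + 8.13)
ET = 0.65 * 0.23 * (0.46*20 + 8.13)
ET = 0.65 * 0.23 * 17.3300

2.5908 mm/day


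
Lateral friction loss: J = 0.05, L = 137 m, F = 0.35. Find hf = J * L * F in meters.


hf = J * L * F = 0.05 * 137 * 0.35 = 2.3975 m

2.3975 m


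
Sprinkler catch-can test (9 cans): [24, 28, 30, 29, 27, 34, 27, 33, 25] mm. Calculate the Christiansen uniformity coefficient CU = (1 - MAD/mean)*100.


mean = 28.555556 mm
MAD = 2.617284 mm
CU = (1 - 2.617284/28.555556)*100

90.8344 %


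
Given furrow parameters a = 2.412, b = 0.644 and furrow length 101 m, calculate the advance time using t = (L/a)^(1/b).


t = (L/a)^(1/b)
t = (101/2.412)^(1/0.644)
t = 41.873964^(1/0.644)

330.0249 min


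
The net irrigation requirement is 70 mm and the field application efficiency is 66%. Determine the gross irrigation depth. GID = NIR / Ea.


Ea = 66% = 0.66
GID = NIR / Ea = 70 / 0.66 = 106.0606 mm

106.0606 mm


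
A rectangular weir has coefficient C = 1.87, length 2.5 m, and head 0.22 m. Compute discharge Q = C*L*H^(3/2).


Q = C * L * H^(3/2) = 1.87 * 2.5 * 0.22^1.5 = 1.87 * 2.5 * 0.103189

0.4824 m^3/s


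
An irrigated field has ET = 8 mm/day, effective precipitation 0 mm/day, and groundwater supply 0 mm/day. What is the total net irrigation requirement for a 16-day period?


Daily deficit = ET - Pe - GW = 8 - 0 - 0 = 8 mm/day
NIR = 8 * 16 = 128 mm

128.0000 mm


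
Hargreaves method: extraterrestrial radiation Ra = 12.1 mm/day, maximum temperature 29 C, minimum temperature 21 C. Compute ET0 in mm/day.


Tmean = (Tmax + Tmin)/2 = (29 + 21)/2 = 25.0
ET0 = 0.0023 * 12.1 * (25.0 + 17.8) * sqrt(29 - 21)
ET0 = 0.0023 * 12.1 * 42.8 * 2.828427

3.3690 mm/day


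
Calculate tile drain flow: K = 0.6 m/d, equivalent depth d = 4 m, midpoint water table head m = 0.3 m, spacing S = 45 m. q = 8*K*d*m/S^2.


q = 8*K*d*m/S^2
q = 8*0.6*4*0.3/45^2
q = 5.7600 / 2025

0.0028 m/d


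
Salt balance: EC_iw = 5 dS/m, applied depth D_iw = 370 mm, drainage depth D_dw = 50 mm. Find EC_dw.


EC_dw = EC_iw * D_iw / D_dw
EC_dw = 5 * 370 / 50
EC_dw = 1850 / 50

37.0000 dS/m


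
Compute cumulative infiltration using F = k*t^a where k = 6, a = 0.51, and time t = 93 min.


F = k * t^a = 6 * 93^0.51
F = 6 * 10.090816

60.5449 mm


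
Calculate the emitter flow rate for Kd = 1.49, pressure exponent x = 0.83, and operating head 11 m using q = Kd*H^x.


q = Kd * H^x = 1.49 * 11^0.83 = 1.49 * 7.317385

10.9029 L/h


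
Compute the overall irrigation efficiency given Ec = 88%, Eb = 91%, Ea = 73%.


Ec = 0.88, Eb = 0.91, Ea = 0.73
E = 0.88 * 0.91 * 0.73 * 100 = 58.4584%

58.4584 %


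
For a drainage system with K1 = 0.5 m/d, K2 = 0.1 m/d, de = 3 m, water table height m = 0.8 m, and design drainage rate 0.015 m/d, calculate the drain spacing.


S^2 = 8*K2*de*m/q + 4*K1*m^2/q
S^2 = 8*0.1*3*0.8/0.015 + 4*0.5*0.8^2/0.015
S = sqrt(213.3333)

14.6059 m


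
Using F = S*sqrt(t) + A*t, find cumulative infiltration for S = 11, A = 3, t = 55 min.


F = S*sqrt(t) + A*t
F = 11*sqrt(55) + 3*55
F = 11*7.416198 + 165

246.5782 mm


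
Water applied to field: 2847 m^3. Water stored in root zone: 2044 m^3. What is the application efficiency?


Ea = V_root / V_field * 100 = 2044 / 2847 * 100 = 71.7949%

71.7949 %


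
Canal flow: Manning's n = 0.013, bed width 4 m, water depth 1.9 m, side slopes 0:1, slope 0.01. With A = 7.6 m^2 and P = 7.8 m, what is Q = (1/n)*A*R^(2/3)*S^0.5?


R = A/P = 7.6/7.8 = 0.974359
Q = (1/0.013) * 7.6 * 0.974359^(2/3) * 0.01^0.5

57.4579 m^3/s


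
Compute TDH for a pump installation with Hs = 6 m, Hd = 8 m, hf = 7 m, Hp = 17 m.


TDH = Hs + Hd + hf + Hp = 6 + 8 + 7 + 17 = 38

38 m


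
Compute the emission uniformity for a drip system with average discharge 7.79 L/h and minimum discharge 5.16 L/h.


EU = (q_min/q_avg)*100 = (5.16/7.79)*100 = 66.2388%

66.2388 %


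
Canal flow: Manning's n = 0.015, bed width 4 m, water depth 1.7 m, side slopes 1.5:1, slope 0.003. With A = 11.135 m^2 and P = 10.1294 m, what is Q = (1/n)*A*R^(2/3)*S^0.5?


R = A/P = 11.135/10.1294 = 1.099275
Q = (1/0.015) * 11.135 * 1.099275^(2/3) * 0.003^0.5

43.3076 m^3/s


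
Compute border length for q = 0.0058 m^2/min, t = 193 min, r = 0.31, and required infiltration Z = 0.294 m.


L = q*t/((1+r)*Z)
L = 0.0058*193/((1+0.31)*0.294)
L = 1.1194/0.38514

2.9065 m


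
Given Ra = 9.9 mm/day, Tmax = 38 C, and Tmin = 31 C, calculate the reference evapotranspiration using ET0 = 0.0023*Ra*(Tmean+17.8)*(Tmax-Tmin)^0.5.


Tmean = (Tmax + Tmin)/2 = (38 + 31)/2 = 34.5
ET0 = 0.0023 * 9.9 * (34.5 + 17.8) * sqrt(38 - 31)
ET0 = 0.0023 * 9.9 * 52.3 * 2.645751

3.1507 mm/day


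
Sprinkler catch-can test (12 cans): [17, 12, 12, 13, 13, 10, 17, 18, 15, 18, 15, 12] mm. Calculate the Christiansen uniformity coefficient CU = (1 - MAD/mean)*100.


mean = 14.333333 mm
MAD = 2.333333 mm
CU = (1 - 2.333333/14.333333)*100

83.7209 %


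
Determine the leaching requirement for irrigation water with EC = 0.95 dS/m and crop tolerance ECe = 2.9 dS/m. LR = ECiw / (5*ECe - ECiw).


LR = ECiw / (5*ECe - ECiw)
LR = 0.95 / (5*2.9 - 0.95)
LR = 0.95 / 13.5500

0.0701


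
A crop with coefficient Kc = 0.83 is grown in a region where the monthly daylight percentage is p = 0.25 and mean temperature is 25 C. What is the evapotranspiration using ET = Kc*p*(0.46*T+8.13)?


ET = Kc * p * (0.46*T + 8.13)
ET = 0.83 * 0.25 * (0.46*25 + 8.13)
ET = 0.83 * 0.25 * 19.6300

4.0732 mm/day


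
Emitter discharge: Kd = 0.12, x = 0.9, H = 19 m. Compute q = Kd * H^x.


q = Kd * H^x = 0.12 * 19^0.9 = 0.12 * 14.153969

1.6985 L/h


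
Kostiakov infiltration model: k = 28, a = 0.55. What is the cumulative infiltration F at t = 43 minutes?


F = k * t^a = 28 * 43^0.55
F = 28 * 7.914211

221.5979 mm


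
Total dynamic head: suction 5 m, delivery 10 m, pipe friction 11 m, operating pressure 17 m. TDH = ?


TDH = Hs + Hd + hf + Hp = 5 + 10 + 11 + 17 = 43

43 m


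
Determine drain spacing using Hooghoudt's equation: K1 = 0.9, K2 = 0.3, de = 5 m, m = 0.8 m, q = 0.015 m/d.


S^2 = 8*K2*de*m/q + 4*K1*m^2/q
S^2 = 8*0.3*5*0.8/0.015 + 4*0.9*0.8^2/0.015
S = sqrt(793.6000)

28.1709 m


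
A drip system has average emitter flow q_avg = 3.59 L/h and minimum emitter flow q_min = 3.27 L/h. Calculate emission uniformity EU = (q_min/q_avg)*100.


EU = (q_min/q_avg)*100 = (3.27/3.59)*100 = 91.0864%

91.0864 %


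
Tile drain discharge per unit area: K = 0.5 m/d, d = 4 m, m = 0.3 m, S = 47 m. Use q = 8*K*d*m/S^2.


q = 8*K*d*m/S^2
q = 8*0.5*4*0.3/47^2
q = 4.8000 / 2209

0.0022 m/d


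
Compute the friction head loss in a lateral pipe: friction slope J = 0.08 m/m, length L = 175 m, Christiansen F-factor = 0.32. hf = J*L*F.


hf = J * L * F = 0.08 * 175 * 0.32 = 4.4800 m

4.4800 m


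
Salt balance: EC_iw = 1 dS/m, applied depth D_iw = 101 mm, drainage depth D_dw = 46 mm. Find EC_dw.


EC_dw = EC_iw * D_iw / D_dw
EC_dw = 1 * 101 / 46
EC_dw = 101 / 46

2.1957 dS/m


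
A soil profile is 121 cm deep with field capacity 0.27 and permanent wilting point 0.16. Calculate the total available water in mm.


AWC = (FC - PWP) * d * 10
AWC = (0.27 - 0.16) * 121 * 10
AWC = 0.1100 * 121 * 10

133.1000 mm


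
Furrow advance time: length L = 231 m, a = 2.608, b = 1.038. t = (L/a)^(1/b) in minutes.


t = (L/a)^(1/b)
t = (231/2.608)^(1/1.038)
t = 88.573620^(1/1.038)

75.1650 min


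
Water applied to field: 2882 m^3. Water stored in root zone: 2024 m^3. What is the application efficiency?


Ea = V_root / V_field * 100 = 2024 / 2882 * 100 = 70.2290%

70.2290 %


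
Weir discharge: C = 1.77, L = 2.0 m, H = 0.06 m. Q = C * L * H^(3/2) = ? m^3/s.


Q = C * L * H^(3/2) = 1.77 * 2.0 * 0.06^1.5 = 1.77 * 2.0 * 0.014697

0.0520 m^3/s


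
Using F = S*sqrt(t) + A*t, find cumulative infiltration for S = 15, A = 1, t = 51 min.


F = S*sqrt(t) + A*t
F = 15*sqrt(51) + 1*51
F = 15*7.141428 + 51

158.1214 mm


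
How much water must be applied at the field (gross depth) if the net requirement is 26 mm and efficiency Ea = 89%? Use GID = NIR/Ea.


Ea = 89% = 0.89
GID = NIR / Ea = 26 / 0.89 = 29.2135 mm

29.2135 mm


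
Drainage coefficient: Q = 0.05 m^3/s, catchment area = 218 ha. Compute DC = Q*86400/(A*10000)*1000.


DC = Q * 86400 / (A * 10000) * 1000
DC = 0.05 * 86400 / (218 * 10000) * 1000
DC = 4320000.0000 / 2180000

1.9817 mm/day


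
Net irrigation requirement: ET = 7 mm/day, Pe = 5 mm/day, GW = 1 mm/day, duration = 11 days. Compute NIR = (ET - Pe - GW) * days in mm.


Daily deficit = ET - Pe - GW = 7 - 5 - 1 = 1 mm/day
NIR = 1 * 11 = 11 mm

11.0000 mm


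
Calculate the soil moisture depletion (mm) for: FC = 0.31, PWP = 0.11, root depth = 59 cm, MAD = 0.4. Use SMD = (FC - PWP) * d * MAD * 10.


SMD = (FC - PWP) * d * MAD * 10
SMD = (0.31 - 0.11) * 59 * 0.4 * 10
SMD = 0.2000 * 59 * 0.4 * 10

47.2000 mm


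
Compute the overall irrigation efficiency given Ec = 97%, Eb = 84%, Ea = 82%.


Ec = 0.97, Eb = 0.84, Ea = 0.82
E = 0.97 * 0.84 * 0.82 * 100 = 66.8136%

66.8136 %


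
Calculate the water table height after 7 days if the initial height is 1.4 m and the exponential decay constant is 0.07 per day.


m = m0 * exp(-k*t)
m = 1.4 * exp(-0.07 * 7)
m = 1.4 * exp(-0.4900)

0.8577 m


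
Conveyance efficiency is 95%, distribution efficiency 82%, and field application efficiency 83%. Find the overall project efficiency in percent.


Ec = 0.95, Eb = 0.82, Ea = 0.83
E = 0.95 * 0.82 * 0.83 * 100 = 64.6570%

64.6570 %


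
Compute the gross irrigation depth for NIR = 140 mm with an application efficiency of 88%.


Ea = 88% = 0.88
GID = NIR / Ea = 140 / 0.88 = 159.0909 mm

159.0909 mm


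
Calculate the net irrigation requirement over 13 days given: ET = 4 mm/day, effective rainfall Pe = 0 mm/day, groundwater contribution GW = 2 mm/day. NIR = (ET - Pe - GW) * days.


Daily deficit = ET - Pe - GW = 4 - 0 - 2 = 2 mm/day
NIR = 2 * 13 = 26 mm

26.0000 mm


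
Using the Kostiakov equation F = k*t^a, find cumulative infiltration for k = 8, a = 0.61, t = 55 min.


F = k * t^a = 8 * 55^0.61
F = 8 * 11.524477

92.1958 mm


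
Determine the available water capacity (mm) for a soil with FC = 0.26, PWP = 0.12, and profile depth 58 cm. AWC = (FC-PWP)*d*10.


AWC = (FC - PWP) * d * 10
AWC = (0.26 - 0.12) * 58 * 10
AWC = 0.1400 * 58 * 10

81.2000 mm


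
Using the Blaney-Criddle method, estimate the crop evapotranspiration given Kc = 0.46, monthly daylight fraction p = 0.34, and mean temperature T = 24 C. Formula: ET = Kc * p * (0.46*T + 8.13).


ET = Kc * p * (0.46*T + 8.13)
ET = 0.46 * 0.34 * (0.46*24 + 8.13)
ET = 0.46 * 0.34 * 19.1700

2.9982 mm/day


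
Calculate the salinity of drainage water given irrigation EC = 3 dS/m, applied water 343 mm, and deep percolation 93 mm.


EC_dw = EC_iw * D_iw / D_dw
EC_dw = 3 * 343 / 93
EC_dw = 1029 / 93

11.0645 dS/m


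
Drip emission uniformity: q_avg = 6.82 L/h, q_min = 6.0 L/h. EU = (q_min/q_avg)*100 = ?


EU = (q_min/q_avg)*100 = (6.0/6.82)*100 = 87.9765%

87.9765 %


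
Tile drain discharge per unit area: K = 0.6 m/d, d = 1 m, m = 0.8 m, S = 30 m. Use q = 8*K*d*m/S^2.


q = 8*K*d*m/S^2
q = 8*0.6*1*0.8/30^2
q = 3.8400 / 900

0.0043 m/d


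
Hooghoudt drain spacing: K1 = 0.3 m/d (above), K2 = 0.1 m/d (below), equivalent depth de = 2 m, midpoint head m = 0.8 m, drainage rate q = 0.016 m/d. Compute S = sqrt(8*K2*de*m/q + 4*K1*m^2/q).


S^2 = 8*K2*de*m/q + 4*K1*m^2/q
S^2 = 8*0.1*2*0.8/0.016 + 4*0.3*0.8^2/0.016
S = sqrt(128.0000)

11.3137 m


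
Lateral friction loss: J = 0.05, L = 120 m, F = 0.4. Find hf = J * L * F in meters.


hf = J * L * F = 0.05 * 120 * 0.4 = 2.4000 m

2.4000 m


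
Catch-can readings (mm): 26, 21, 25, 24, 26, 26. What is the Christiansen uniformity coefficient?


mean = 24.666667 mm
MAD = 1.444444 mm
CU = (1 - 1.444444/24.666667)*100

94.1441 %


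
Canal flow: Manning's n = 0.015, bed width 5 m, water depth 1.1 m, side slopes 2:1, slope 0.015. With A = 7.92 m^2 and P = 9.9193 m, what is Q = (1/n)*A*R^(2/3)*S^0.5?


R = A/P = 7.92/9.9193 = 0.798443
Q = (1/0.015) * 7.92 * 0.798443^(2/3) * 0.015^0.5

55.6556 m^3/s


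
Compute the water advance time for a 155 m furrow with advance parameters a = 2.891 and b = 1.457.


t = (L/a)^(1/b)
t = (155/2.891)^(1/1.457)
t = 53.614666^(1/1.457)

15.3773 min


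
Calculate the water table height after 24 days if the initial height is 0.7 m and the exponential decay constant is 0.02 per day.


m = m0 * exp(-k*t)
m = 0.7 * exp(-0.02 * 24)
m = 0.7 * exp(-0.4800)

0.4331 m


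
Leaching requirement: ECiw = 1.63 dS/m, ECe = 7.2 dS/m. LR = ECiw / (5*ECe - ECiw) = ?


LR = ECiw / (5*ECe - ECiw)
LR = 1.63 / (5*7.2 - 1.63)
LR = 1.63 / 34.3700

0.0474


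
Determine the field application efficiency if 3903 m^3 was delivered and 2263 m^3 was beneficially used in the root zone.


Ea = V_root / V_field * 100 = 2263 / 3903 * 100 = 57.9810%

57.9810 %


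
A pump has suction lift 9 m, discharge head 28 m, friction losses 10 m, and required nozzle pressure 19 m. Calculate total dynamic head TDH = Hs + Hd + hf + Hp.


TDH = Hs + Hd + hf + Hp = 9 + 28 + 10 + 19 = 66

66 m


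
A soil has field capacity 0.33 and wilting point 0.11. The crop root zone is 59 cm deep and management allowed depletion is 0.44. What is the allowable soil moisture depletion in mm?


SMD = (FC - PWP) * d * MAD * 10
SMD = (0.33 - 0.11) * 59 * 0.44 * 10
SMD = 0.2200 * 59 * 0.44 * 10

57.1120 mm


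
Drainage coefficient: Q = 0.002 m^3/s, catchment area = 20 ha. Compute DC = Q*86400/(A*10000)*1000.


DC = Q * 86400 / (A * 10000) * 1000
DC = 0.002 * 86400 / (20 * 10000) * 1000
DC = 172800.0000 / 200000

0.8640 mm/day


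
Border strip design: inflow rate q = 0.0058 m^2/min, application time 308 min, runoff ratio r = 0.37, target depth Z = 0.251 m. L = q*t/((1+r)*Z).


L = q*t/((1+r)*Z)
L = 0.0058*308/((1+0.37)*0.251)
L = 1.7864/0.34387

5.1950 m


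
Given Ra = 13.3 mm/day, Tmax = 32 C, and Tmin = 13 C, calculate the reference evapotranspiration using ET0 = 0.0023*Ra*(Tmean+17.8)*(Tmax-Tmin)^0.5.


Tmean = (Tmax + Tmin)/2 = (32 + 13)/2 = 22.5
ET0 = 0.0023 * 13.3 * (22.5 + 17.8) * sqrt(32 - 13)
ET0 = 0.0023 * 13.3 * 40.3 * 4.358899

5.3736 mm/day


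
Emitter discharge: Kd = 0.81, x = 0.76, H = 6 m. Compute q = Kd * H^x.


q = Kd * H^x = 0.81 * 6^0.76 = 0.81 * 3.902968

3.1614 L/h


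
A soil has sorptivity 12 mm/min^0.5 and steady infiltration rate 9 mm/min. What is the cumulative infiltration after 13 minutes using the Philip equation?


F = S*sqrt(t) + A*t
F = 12*sqrt(13) + 9*13
F = 12*3.605551 + 117

160.2666 mm


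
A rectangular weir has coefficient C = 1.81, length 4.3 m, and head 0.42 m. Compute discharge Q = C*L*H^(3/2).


Q = C * L * H^(3/2) = 1.81 * 4.3 * 0.42^1.5 = 1.81 * 4.3 * 0.272191

2.1185 m^3/s


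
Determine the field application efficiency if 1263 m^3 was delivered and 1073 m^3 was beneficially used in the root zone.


Ea = V_root / V_field * 100 = 1073 / 1263 * 100 = 84.9565%

84.9565 %


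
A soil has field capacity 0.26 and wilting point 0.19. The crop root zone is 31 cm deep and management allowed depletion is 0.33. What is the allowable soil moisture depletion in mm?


SMD = (FC - PWP) * d * MAD * 10
SMD = (0.26 - 0.19) * 31 * 0.33 * 10
SMD = 0.0700 * 31 * 0.33 * 10

7.1610 mm


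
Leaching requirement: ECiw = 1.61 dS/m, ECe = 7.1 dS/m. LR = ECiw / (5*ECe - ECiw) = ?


LR = ECiw / (5*ECe - ECiw)
LR = 1.61 / (5*7.1 - 1.61)
LR = 1.61 / 33.8900

0.0475


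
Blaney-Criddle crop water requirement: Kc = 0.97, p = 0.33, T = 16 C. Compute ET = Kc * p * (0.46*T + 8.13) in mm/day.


ET = Kc * p * (0.46*T + 8.13)
ET = 0.97 * 0.33 * (0.46*16 + 8.13)
ET = 0.97 * 0.33 * 15.4900

4.9583 mm/day


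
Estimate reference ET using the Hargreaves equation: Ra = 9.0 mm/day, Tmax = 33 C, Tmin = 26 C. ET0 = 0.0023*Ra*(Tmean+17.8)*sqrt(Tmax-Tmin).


Tmean = (Tmax + Tmin)/2 = (33 + 26)/2 = 29.5
ET0 = 0.0023 * 9.0 * (29.5 + 17.8) * sqrt(33 - 26)
ET0 = 0.0023 * 9.0 * 47.3 * 2.645751

2.5905 mm/day


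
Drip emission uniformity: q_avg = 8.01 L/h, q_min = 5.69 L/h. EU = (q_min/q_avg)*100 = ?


EU = (q_min/q_avg)*100 = (5.69/8.01)*100 = 71.0362%

71.0362 %


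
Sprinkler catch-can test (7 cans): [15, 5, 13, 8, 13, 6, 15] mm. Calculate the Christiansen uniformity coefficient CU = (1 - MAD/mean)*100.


mean = 10.714286 mm
MAD = 3.755102 mm
CU = (1 - 3.755102/10.714286)*100

64.9524 %


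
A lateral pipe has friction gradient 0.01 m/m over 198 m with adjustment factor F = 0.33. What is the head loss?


hf = J * L * F = 0.01 * 198 * 0.33 = 0.6534 m

0.6534 m


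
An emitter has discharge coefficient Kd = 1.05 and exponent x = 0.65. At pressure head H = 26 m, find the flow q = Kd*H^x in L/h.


q = Kd * H^x = 1.05 * 26^0.65 = 1.05 * 8.312519

8.7281 L/h


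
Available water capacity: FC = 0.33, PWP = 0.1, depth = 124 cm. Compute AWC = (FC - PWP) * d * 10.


AWC = (FC - PWP) * d * 10
AWC = (0.33 - 0.1) * 124 * 10
AWC = 0.2300 * 124 * 10

285.2000 mm


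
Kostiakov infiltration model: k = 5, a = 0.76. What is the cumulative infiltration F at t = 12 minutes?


F = k * t^a = 5 * 12^0.76
F = 5 * 6.609639

33.0482 mm


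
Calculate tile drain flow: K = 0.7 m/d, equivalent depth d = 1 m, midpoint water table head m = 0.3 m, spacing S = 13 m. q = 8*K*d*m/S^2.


q = 8*K*d*m/S^2
q = 8*0.7*1*0.3/13^2
q = 1.6800 / 169

0.0099 m/d


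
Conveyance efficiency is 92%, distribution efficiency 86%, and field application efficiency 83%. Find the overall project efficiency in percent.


Ec = 0.92, Eb = 0.86, Ea = 0.83
E = 0.92 * 0.86 * 0.83 * 100 = 65.6696%

65.6696 %


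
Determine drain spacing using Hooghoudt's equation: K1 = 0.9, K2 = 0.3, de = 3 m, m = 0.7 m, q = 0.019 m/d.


S^2 = 8*K2*de*m/q + 4*K1*m^2/q
S^2 = 8*0.3*3*0.7/0.019 + 4*0.9*0.7^2/0.019
S = sqrt(358.1053)

18.9237 m


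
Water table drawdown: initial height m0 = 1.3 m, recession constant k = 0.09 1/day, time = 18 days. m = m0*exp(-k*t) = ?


m = m0 * exp(-k*t)
m = 1.3 * exp(-0.09 * 18)
m = 1.3 * exp(-1.6200)

0.2573 m


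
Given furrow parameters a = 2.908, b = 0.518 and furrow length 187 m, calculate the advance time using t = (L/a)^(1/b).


t = (L/a)^(1/b)
t = (187/2.908)^(1/0.518)
t = 64.305365^(1/0.518)

3096.1695 min


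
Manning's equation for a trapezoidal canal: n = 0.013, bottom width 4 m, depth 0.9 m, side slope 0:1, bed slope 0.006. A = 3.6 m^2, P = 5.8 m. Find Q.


R = A/P = 3.6/5.8 = 0.620690
Q = (1/0.013) * 3.6 * 0.620690^(2/3) * 0.006^0.5

15.6081 m^3/s


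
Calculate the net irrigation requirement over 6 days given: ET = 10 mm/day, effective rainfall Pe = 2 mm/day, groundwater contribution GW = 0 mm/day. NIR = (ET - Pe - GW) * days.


Daily deficit = ET - Pe - GW = 10 - 2 - 0 = 8 mm/day
NIR = 8 * 6 = 48 mm

48.0000 mm


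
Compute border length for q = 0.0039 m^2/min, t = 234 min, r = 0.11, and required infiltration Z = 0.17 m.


L = q*t/((1+r)*Z)
L = 0.0039*234/((1+0.11)*0.17)
L = 0.9126/0.1887

4.8362 m


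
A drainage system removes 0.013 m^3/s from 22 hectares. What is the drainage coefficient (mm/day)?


DC = Q * 86400 / (A * 10000) * 1000
DC = 0.013 * 86400 / (22 * 10000) * 1000
DC = 1123200.0000 / 220000

5.1055 mm/day


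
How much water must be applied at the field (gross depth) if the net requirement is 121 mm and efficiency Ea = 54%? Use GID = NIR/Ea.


Ea = 54% = 0.54
GID = NIR / Ea = 121 / 0.54 = 224.0741 mm

224.0741 mm


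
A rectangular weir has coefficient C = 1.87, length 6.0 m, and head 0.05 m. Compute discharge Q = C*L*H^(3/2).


Q = C * L * H^(3/2) = 1.87 * 6.0 * 0.05^1.5 = 1.87 * 6.0 * 0.011180

0.1254 m^3/s


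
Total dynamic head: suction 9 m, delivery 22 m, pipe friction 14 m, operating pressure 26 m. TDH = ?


TDH = Hs + Hd + hf + Hp = 9 + 22 + 14 + 26 = 71

71 m


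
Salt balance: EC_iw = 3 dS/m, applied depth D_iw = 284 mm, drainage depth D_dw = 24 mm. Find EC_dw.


EC_dw = EC_iw * D_iw / D_dw
EC_dw = 3 * 284 / 24
EC_dw = 852 / 24

35.5000 dS/m


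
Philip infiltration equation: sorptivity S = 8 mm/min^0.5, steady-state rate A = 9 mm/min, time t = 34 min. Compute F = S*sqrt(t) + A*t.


F = S*sqrt(t) + A*t
F = 8*sqrt(34) + 9*34
F = 8*5.830952 + 306

352.6476 mm


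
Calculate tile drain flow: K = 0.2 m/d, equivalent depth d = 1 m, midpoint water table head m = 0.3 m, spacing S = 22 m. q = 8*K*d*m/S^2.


q = 8*K*d*m/S^2
q = 8*0.2*1*0.3/22^2
q = 0.4800 / 484

9.9174e-04 m/d


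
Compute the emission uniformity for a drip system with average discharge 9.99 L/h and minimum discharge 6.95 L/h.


EU = (q_min/q_avg)*100 = (6.95/9.99)*100 = 69.5696%

69.5696 %


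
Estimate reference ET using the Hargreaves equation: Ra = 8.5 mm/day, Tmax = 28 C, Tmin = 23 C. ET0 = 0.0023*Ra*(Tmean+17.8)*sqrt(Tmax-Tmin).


Tmean = (Tmax + Tmin)/2 = (28 + 23)/2 = 25.5
ET0 = 0.0023 * 8.5 * (25.5 + 17.8) * sqrt(28 - 23)
ET0 = 0.0023 * 8.5 * 43.3 * 2.236068

1.8929 mm/day


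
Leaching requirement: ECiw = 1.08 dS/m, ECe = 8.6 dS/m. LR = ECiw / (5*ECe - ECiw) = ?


LR = ECiw / (5*ECe - ECiw)
LR = 1.08 / (5*8.6 - 1.08)
LR = 1.08 / 41.9200

0.0258


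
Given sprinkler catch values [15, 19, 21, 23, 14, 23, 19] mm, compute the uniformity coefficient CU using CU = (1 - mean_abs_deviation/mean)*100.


mean = 19.142857 mm
MAD = 2.734694 mm
CU = (1 - 2.734694/19.142857)*100

85.7143 %


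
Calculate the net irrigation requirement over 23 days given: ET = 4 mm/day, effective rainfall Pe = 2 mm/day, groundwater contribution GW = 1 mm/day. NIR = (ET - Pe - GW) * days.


Daily deficit = ET - Pe - GW = 4 - 2 - 1 = 1 mm/day
NIR = 1 * 23 = 23 mm

23.0000 mm


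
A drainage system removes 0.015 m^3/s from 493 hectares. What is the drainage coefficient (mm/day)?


DC = Q * 86400 / (A * 10000) * 1000
DC = 0.015 * 86400 / (493 * 10000) * 1000
DC = 1296000.0000 / 4930000

0.2629 mm/day


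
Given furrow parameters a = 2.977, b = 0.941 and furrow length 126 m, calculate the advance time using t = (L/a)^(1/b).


t = (L/a)^(1/b)
t = (126/2.977)^(1/0.941)
t = 42.324488^(1/0.941)

53.5276 min


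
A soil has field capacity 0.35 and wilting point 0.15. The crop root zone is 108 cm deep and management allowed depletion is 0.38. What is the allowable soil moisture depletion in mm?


SMD = (FC - PWP) * d * MAD * 10
SMD = (0.35 - 0.15) * 108 * 0.38 * 10
SMD = 0.2000 * 108 * 0.38 * 10

82.0800 mm


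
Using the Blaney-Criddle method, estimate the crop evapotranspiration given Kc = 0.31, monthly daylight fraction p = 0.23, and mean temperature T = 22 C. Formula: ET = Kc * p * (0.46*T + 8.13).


ET = Kc * p * (0.46*T + 8.13)
ET = 0.31 * 0.23 * (0.46*22 + 8.13)
ET = 0.31 * 0.23 * 18.2500

1.3012 mm/day


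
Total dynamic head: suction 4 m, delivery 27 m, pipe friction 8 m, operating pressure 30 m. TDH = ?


TDH = Hs + Hd + hf + Hp = 4 + 27 + 8 + 30 = 69

69 m


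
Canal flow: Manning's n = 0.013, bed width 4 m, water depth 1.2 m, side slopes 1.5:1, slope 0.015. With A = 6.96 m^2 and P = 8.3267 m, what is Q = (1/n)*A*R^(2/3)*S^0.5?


R = A/P = 6.96/8.3267 = 0.835865
Q = (1/0.013) * 6.96 * 0.835865^(2/3) * 0.015^0.5

58.1838 m^3/s


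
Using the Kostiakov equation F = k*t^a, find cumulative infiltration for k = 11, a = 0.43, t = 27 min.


F = k * t^a = 11 * 27^0.43
F = 11 * 4.125593

45.3815 mm


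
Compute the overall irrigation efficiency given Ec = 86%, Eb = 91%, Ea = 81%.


Ec = 0.86, Eb = 0.91, Ea = 0.81
E = 0.86 * 0.91 * 0.81 * 100 = 63.3906%

63.3906 %


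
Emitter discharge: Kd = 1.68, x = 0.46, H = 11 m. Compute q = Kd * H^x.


q = Kd * H^x = 1.68 * 11^0.46 = 1.68 * 3.013288

5.0623 L/h


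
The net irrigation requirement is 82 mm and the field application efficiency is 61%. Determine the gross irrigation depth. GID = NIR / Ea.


Ea = 61% = 0.61
GID = NIR / Ea = 82 / 0.61 = 134.4262 mm

134.4262 mm


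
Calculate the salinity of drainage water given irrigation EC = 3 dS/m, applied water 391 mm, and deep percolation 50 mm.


EC_dw = EC_iw * D_iw / D_dw
EC_dw = 3 * 391 / 50
EC_dw = 1173 / 50

23.4600 dS/m


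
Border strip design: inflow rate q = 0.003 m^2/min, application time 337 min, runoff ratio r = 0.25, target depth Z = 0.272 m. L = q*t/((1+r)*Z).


L = q*t/((1+r)*Z)
L = 0.003*337/((1+0.25)*0.272)
L = 1.011/0.34

2.9735 m


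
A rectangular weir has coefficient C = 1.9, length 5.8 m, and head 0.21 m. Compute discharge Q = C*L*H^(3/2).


Q = C * L * H^(3/2) = 1.9 * 5.8 * 0.21^1.5 = 1.9 * 5.8 * 0.096234

1.0605 m^3/s


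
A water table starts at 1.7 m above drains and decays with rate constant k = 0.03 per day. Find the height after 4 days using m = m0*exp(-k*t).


m = m0 * exp(-k*t)
m = 1.7 * exp(-0.03 * 4)
m = 1.7 * exp(-0.1200)

1.5078 m


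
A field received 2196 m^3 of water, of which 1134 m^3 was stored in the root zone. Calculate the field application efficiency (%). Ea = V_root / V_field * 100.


Ea = V_root / V_field * 100 = 1134 / 2196 * 100 = 51.6393%

51.6393 %


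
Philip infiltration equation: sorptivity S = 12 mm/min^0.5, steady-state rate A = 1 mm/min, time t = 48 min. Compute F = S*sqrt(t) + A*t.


F = S*sqrt(t) + A*t
F = 12*sqrt(48) + 1*48
F = 12*6.928203 + 48

131.1384 mm


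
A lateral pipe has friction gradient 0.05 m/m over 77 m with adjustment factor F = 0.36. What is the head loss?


hf = J * L * F = 0.05 * 77 * 0.36 = 1.3860 m

1.3860 m


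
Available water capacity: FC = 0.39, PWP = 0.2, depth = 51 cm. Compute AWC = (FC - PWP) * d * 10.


AWC = (FC - PWP) * d * 10
AWC = (0.39 - 0.2) * 51 * 10
AWC = 0.1900 * 51 * 10

96.9000 mm


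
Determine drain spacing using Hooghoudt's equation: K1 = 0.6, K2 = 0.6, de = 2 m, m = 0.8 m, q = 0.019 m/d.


S^2 = 8*K2*de*m/q + 4*K1*m^2/q
S^2 = 8*0.6*2*0.8/0.019 + 4*0.6*0.8^2/0.019
S = sqrt(485.0526)

22.0239 m


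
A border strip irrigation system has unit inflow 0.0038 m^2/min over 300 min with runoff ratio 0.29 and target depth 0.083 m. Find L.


L = q*t/((1+r)*Z)
L = 0.0038*300/((1+0.29)*0.083)
L = 1.14/0.10707

10.6472 m
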